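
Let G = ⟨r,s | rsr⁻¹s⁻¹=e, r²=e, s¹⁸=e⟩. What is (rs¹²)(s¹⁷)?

Compute (rs¹²) · (s¹⁷) by multiplying left to right and reducing via the relations at each step:
  (rs¹²) · s¹⁷ = rs¹¹

Answer: rs¹¹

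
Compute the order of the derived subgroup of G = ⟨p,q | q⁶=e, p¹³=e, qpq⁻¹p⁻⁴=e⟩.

G' = [G, G] is generated by all commutators. The generator-pair commutators are: [p, q] = p¹⁰.
The subgroup they normally generate is {e, p, p², p³, p⁴, p⁵, p⁶, p⁷, p⁸, p⁹, p¹⁰, p¹¹, p¹²}, of order 13.
Check: |G/G'| = 78/13 = 6 is the order of the abelianisation.

Answer: 13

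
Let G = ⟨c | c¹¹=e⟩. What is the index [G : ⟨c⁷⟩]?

First find ord(c⁷) by computing successive powers:
  (c⁷)¹ = c⁷, (c⁷)² = c³, (c⁷)³ = c¹⁰, (c⁷)⁴ = c⁶, (c⁷)⁵ = c², (c⁷)⁶ = c⁹, (c⁷)⁷ = c⁵, (c⁷)⁸ = c, (c⁷)⁹ = c⁸, (c⁷)¹⁰ = c⁴, (c⁷)¹¹ = e.
So |⟨c⁷⟩| = ord(c⁷) = 11. With |G| = 11, by Lagrange [G : ⟨c⁷⟩] = 11/11 = 1.

Answer: 1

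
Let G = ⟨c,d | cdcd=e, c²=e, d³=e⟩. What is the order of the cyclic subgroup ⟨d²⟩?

|⟨d²⟩| equals the order of d². Compute successive powers until reaching e:
  (d²)¹ = d², (d²)² = d, (d²)³ = e.
The smallest positive k with (d²)ᵏ = e is 3, so |⟨d²⟩| = 3.

Answer: 3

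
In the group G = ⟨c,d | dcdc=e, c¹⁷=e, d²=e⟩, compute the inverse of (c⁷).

The order of (c⁷) is 17 (smallest k with (c⁷)ᵏ = e), so (c⁷)⁻¹ = (c⁷)¹⁶ = c¹⁰.
Check: (c⁷) · (c¹⁰) → (c⁷) · c¹⁰ = e, giving e as required.

Answer: c¹⁰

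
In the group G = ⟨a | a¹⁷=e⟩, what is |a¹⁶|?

Compute successive powers until reaching e:
  (a¹⁶)¹ = a¹⁶, (a¹⁶)² = a¹⁵, (a¹⁶)³ = a¹⁴, (a¹⁶)⁴ = a¹³, (a¹⁶)⁵ = a¹², (a¹⁶)⁶ = a¹¹, (a¹⁶)⁷ = a¹⁰, (a¹⁶)⁸ = a⁹, (a¹⁶)⁹ = a⁸, (a¹⁶)¹⁰ = a⁷, (a¹⁶)¹¹ = a⁶, (a¹⁶)¹² = a⁵, (a¹⁶)¹³ = a⁴, (a¹⁶)¹⁴ = a³, (a¹⁶)¹⁵ = a², (a¹⁶)¹⁶ = a, (a¹⁶)¹⁷ = e.
The smallest positive k with (a¹⁶)ᵏ = e is 17.

Answer: 17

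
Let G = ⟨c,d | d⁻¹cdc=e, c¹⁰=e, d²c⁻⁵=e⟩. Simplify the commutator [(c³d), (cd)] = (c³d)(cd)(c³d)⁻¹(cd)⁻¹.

[(c³d), (cd)] = (c³d)·(cd)·(c³d)⁻¹·(cd)⁻¹.
  (c³d) · (cd) = c⁷
  (c⁷) · (c³d⁻¹) = d⁻¹
  (d⁻¹) · (cd⁻¹) = c⁴

Answer: c⁴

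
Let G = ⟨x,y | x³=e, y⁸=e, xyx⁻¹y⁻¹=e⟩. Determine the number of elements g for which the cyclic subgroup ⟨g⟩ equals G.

G is cyclic of order 24. An element generates G iff its order is 24, and a cyclic group of order 24 has exactly φ(24) = 8 such elements.

Answer: 8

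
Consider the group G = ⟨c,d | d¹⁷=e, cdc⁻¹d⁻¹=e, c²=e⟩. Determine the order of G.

Enumerate words in the generators, reducing via the relations: the distinct elements are
  {c, d, e, cd, d², d³, d⁴, d⁵, d⁶, d⁷, d⁸, d⁹, cd², cd³, cd⁴, cd⁵, cd⁶, cd⁷, cd⁸, cd⁹, d¹², d¹³, d¹¹, d¹⁰, d¹⁴, d¹⁵, d¹⁶, cd¹², cd¹³, cd¹¹, cd¹⁰, cd¹⁴, cd¹⁵, cd¹⁶}.
No further products give new elements, so |G| = 34.

Answer: 34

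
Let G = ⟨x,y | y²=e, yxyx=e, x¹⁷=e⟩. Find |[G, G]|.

G' = [G, G] is generated by all commutators. The generator-pair commutators are: [x, y] = x².
The subgroup they normally generate is {e, x, x², x³, x⁴, x⁵, x⁶, x⁷, x⁸, x⁹, x¹⁰, x¹¹, x¹², x¹³, x¹⁴, x¹⁵, x¹⁶}, of order 17.
Check: |G/G'| = 34/17 = 2 is the order of the abelianisation.

Answer: 17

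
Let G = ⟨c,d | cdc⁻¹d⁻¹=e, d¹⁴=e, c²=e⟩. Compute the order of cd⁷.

Compute successive powers until reaching e:
  (cd⁷)¹ = cd⁷, (cd⁷)² = e.
The smallest positive k with (cd⁷)ᵏ = e is 2.

Answer: 2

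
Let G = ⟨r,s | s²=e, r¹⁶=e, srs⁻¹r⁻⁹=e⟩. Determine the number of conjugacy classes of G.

The conjugacy classes (representative and size) are:
  [e] (size 1), [r⁹] (size 2), [r²] (size 1), [r³] (size 2), [r⁴] (size 1), [r¹³] (size 2), [r⁶] (size 1), [r¹⁵] (size 2), [r⁸] (size 1), [r¹⁰] (size 1), [r¹²] (size 1), [r¹⁴] (size 1), [s] (size 2), [rs] (size 2), [r²s] (size 2), [r¹¹s] (size 2), [r⁴s] (size 2), [r¹³s] (size 2), [r¹⁴s] (size 2), [r¹⁵s] (size 2).
Class equation: 1 + 2 + 1 + 2 + 1 + 2 + 1 + 2 + 1 + 1 + 1 + 1 + 2 + 2 + 2 + 2 + 2 + 2 + 2 + 2 = 32 = |G|. So G has 20 conjugacy classes.

Answer: 20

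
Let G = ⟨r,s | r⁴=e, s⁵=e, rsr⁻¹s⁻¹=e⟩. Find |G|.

Enumerate words in the generators, reducing via the relations: the distinct elements are
  {e, r, s, rs, r², r³, s², s³, s⁴, rs², rs³, rs⁴, r²s, r³s, r²s², r²s³, r²s⁴, r³s², r³s³, r³s⁴}.
No further products give new elements, so |G| = 20.

Answer: 20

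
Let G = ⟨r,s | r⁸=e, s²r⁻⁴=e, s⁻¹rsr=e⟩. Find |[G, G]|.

G' = [G, G] is generated by all commutators. The generator-pair commutators are: [r, s] = r².
The subgroup they normally generate is {e, r², r⁴, r⁶}, of order 4.
Check: |G/G'| = 16/4 = 4 is the order of the abelianisation.

Answer: 4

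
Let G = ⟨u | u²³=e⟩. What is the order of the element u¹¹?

Compute successive powers until reaching e:
  (u¹¹)¹ = u¹¹, (u¹¹)² = u²², (u¹¹)³ = u¹⁰, (u¹¹)⁴ = u²¹, (u¹¹)⁵ = u⁹, (u¹¹)⁶ = u²⁰, (u¹¹)⁷ = u⁸, (u¹¹)⁸ = u¹⁹, (u¹¹)⁹ = u⁷, (u¹¹)¹⁰ = u¹⁸, (u¹¹)¹¹ = u⁶, (u¹¹)¹² = u¹⁷, (u¹¹)¹³ = u⁵, (u¹¹)¹⁴ = u¹⁶, (u¹¹)¹⁵ = u⁴, (u¹¹)¹⁶ = u¹⁵, (u¹¹)¹⁷ = u³, (u¹¹)¹⁸ = u¹⁴, (u¹¹)¹⁹ = u², (u¹¹)²⁰ = u¹³, (u¹¹)²¹ = u, (u¹¹)²² = u¹², (u¹¹)²³ = e.
The smallest positive k with (u¹¹)ᵏ = e is 23.

Answer: 23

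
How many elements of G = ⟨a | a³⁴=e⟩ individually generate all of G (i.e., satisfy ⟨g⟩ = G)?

G is cyclic of order 34. An element generates G iff its order is 34, and a cyclic group of order 34 has exactly φ(34) = 16 such elements.

Answer: 16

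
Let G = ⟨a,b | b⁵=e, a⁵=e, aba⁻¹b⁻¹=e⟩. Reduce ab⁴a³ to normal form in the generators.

Multiply left to right, reducing at each step:
  a · b⁴ = ab⁴
  (ab⁴) · a³ = a⁴b⁴

Answer: a⁴b⁴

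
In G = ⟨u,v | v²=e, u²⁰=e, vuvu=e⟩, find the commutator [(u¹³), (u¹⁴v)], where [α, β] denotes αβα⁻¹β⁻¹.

[(u¹³), (u¹⁴v)] = (u¹³)·(u¹⁴v)·(u¹³)⁻¹·(u¹⁴v)⁻¹.
  (u¹³) · (u¹⁴v) = u⁷v
  (u⁷v) · (u⁷) = v
  v · (u¹⁴v) = u⁶

Answer: u⁶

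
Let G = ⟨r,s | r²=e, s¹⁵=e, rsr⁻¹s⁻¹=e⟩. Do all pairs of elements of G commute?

Each pair of generators commutes: r·s = rs = s·r. Since the generators pairwise commute, every element of G commutes with every other, so G is abelian.

Answer: Yes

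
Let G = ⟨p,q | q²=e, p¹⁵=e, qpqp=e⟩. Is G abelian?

p·q = pq but q·p = p¹⁴q, so p·q ≠ q·p and G is not abelian.

Answer: No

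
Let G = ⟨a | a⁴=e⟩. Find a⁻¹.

The order of a is 4 (smallest k with aᵏ = e), so a⁻¹ = a³ = a³.
Check: a · (a³) → a · a³ = e, giving e as required.

Answer: a³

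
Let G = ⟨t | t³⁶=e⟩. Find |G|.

G is generated by a single element, so G is cyclic. The relator gives t³⁶ = e and no smaller power is forced to be e, so the 36 powers {e, t, t², t³, t⁴, t⁵, t⁶, t⁷, t⁸, t⁹, t²², t²³, t²¹, t²⁰, t²⁴, t²⁵, t²⁶, t²⁷, t²⁸, t²⁹, t³², t³³, t³¹, t³⁰, t³⁴, t³⁵, t¹², t¹³, t¹¹, t¹⁰, t¹⁴, t¹⁵, t¹⁶, t¹⁷, t¹⁸, t¹⁹} are distinct. Hence |G| = 36.

Answer: 36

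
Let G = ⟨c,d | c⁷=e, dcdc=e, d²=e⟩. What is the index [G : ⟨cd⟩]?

First find ord(cd) by computing successive powers:
  (cd)¹ = cd, (cd)² = e.
So |⟨cd⟩| = ord(cd) = 2. With |G| = 14, by Lagrange [G : ⟨cd⟩] = 14/2 = 7.

Answer: 7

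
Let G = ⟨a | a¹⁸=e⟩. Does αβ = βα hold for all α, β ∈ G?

G has a single generator, so G is cyclic and hence abelian.

Answer: Yes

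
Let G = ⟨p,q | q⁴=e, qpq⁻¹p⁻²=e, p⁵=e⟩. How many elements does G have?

Enumerate words in the generators, reducing via the relations: the distinct elements are
  {e, p, q, pq, p², p³, p⁴, q², q³, pq², pq³, p²q, p³q, p⁴q, p²q², p²q³, p³q², p³q³, p⁴q², p⁴q³}.
No further products give new elements, so |G| = 20.

Answer: 20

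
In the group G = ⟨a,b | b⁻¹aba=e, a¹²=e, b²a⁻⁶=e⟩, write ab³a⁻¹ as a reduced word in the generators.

Multiply left to right, reducing at each step:
  a · b³ = ab⁻¹
  (ab⁻¹) · a⁻¹ = a²b⁻¹

Answer: a²b⁻¹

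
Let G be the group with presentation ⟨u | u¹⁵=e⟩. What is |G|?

G is generated by a single element, so G is cyclic. The relator gives u¹⁵ = e and no smaller power is forced to be e, so the 15 powers {e, u, u², u³, u⁴, u⁵, u⁶, u⁷, u⁸, u⁹, u¹², u¹³, u¹¹, u¹⁰, u¹⁴} are distinct. Hence |G| = 15.

Answer: 15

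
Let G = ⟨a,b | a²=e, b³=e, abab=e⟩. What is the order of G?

Enumerate words in the generators, reducing via the relations: the distinct elements are
  {a, b, e, ab, b², ab²}.
No further products give new elements, so |G| = 6.

Answer: 6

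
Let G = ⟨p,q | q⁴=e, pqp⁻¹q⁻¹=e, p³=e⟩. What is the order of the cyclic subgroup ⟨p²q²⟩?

|⟨p²q²⟩| equals the order of p²q². Compute successive powers until reaching e:
  (p²q²)¹ = p²q², (p²q²)² = p, (p²q²)³ = q², (p²q²)⁴ = p², (p²q²)⁵ = pq², (p²q²)⁶ = e.
The smallest positive k with (p²q²)ᵏ = e is 6, so |⟨p²q²⟩| = 6.

Answer: 6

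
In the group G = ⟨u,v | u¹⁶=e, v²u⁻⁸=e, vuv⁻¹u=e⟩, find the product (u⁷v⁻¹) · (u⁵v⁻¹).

Compute (u⁷v⁻¹) · (u⁵v⁻¹) by multiplying left to right and reducing via the relations at each step:
  (u⁷v⁻¹) · u⁵ = u²v⁻¹
  (u²v⁻¹) · v⁻¹ = u¹⁰

Answer: u¹⁰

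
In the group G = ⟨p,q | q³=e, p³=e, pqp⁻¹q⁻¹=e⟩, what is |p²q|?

Compute successive powers until reaching e:
  (p²q)¹ = p²q, (p²q)² = pq², (p²q)³ = e.
The smallest positive k with (p²q)ᵏ = e is 3.

Answer: 3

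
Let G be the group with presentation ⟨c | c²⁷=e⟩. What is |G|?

G is generated by a single element, so G is cyclic. The relator gives c²⁷ = e and no smaller power is forced to be e, so the 27 powers {c, e, c², c³, c⁴, c⁵, c⁶, c⁷, c⁸, c⁹, c²², c²³, c²¹, c²⁰, c²⁴, c²⁵, c²⁶, c¹², c¹³, c¹¹, c¹⁰, c¹⁴, c¹⁵, c¹⁶, c¹⁷, c¹⁸, c¹⁹} are distinct. Hence |G| = 27.

Answer: 27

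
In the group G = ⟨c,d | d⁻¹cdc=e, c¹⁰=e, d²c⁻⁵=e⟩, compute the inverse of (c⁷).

The order of (c⁷) is 10 (smallest k with (c⁷)ᵏ = e), so (c⁷)⁻¹ = (c⁷)⁹ = c³.
Check: (c⁷) · (c³) → (c⁷) · c³ = e, giving e as required.

Answer: c³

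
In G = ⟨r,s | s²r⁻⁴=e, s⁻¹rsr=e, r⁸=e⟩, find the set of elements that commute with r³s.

⟨r³s⟩ ⊆ C_G(r³s) since powers of r³s commute with r³s; so |C_G(r³s)| ≥ |⟨r³s⟩| = 4.
By orbit–stabilizer, |C_G(r³s)| = |G| / |conj. class of r³s| = 16 / 4 = 4.
The 4 elements commuting with r³s are {e, r⁴, r³s, r³s⁻¹}.

Answer: {e, r⁴, r³s, r³s⁻¹}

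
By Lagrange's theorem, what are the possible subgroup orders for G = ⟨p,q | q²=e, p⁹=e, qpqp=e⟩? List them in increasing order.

|G| = 18 = 2 · 3². By Lagrange's theorem the order of any subgroup divides 18; the divisors of 18 are 1, 2, 3, 6, 9, 18.

Answer: 1, 2, 3, 6, 9, 18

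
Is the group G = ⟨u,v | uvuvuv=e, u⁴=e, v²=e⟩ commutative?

u·v = uv but v·u = vu, so u·v ≠ v·u and G is not abelian.

Answer: No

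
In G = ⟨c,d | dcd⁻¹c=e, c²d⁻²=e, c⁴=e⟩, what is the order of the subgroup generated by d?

|⟨d⟩| equals the order of d. Compute successive powers until reaching e:
  d¹ = d, d² = c², d³ = d⁻¹, d⁴ = e.
The smallest positive k with dᵏ = e is 4, so |⟨d⟩| = 4.

Answer: 4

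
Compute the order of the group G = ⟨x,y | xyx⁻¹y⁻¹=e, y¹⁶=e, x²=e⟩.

Enumerate words in the generators, reducing via the relations: the distinct elements are
  {e, x, y, xy, y², y³, y⁴, y⁵, y⁶, y⁷, y⁸, y⁹, xy², xy³, xy⁴, xy⁵, xy⁶, xy⁷, xy⁸, xy⁹, y¹², y¹³, y¹¹, y¹⁰, y¹⁴, y¹⁵, xy¹², xy¹³, xy¹¹, xy¹⁰, xy¹⁴, xy¹⁵}.
No further products give new elements, so |G| = 32.

Answer: 32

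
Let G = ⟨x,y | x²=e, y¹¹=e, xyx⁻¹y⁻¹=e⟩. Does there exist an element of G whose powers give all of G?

|G| = 22. The element xy has order 22 (its powers give 22 distinct elements), so ⟨xy⟩ = G and G is cyclic.

Answer: Yes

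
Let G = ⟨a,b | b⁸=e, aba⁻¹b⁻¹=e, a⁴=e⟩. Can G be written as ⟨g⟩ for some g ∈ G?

|G| = 32, but the maximum element order in G is 8 < 32. No single element generates all of G, so G is not cyclic.

Answer: No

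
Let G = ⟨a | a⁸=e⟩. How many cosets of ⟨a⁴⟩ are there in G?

First find ord(a⁴) by computing successive powers:
  (a⁴)¹ = a⁴, (a⁴)² = e.
So |⟨a⁴⟩| = ord(a⁴) = 2. With |G| = 8, by Lagrange [G : ⟨a⁴⟩] = 8/2 = 4.

Answer: 4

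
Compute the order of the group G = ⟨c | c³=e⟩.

G is generated by a single element, so G is cyclic. The relator gives c³ = e and no smaller power is forced to be e, so the 3 powers {c, e, c²} are distinct. Hence |G| = 3.

Answer: 3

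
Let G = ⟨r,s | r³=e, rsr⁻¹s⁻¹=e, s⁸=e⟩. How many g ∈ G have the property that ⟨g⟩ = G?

G is cyclic of order 24. An element generates G iff its order is 24, and a cyclic group of order 24 has exactly φ(24) = 8 such elements.

Answer: 8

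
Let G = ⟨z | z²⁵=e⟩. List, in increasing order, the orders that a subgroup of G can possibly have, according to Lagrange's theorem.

|G| = 25 = 5². By Lagrange's theorem the order of any subgroup divides 25; the divisors of 25 are 1, 5, 25.

Answer: 1, 5, 25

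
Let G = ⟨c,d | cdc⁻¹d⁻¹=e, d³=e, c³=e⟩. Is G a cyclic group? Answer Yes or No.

|G| = 9, but the maximum element order in G is 3 < 9. No single element generates all of G, so G is not cyclic.

Answer: No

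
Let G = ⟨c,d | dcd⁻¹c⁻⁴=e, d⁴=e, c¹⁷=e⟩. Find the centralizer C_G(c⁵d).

⟨c⁵d⟩ ⊆ C_G(c⁵d) since powers of c⁵d commute with c⁵d; so |C_G(c⁵d)| ≥ |⟨c⁵d⟩| = 4.
By orbit–stabilizer, |C_G(c⁵d)| = |G| / |conj. class of c⁵d| = 68 / 17 = 4.
The 4 elements commuting with c⁵d are {e, c⁵d, c³d³, c⁸d²}.

Answer: {e, c⁵d, c³d³, c⁸d²}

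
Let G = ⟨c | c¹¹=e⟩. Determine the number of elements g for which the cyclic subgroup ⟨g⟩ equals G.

G is cyclic of order 11. An element generates G iff its order is 11, and a cyclic group of order 11 has exactly φ(11) = 10 such elements.

Answer: 10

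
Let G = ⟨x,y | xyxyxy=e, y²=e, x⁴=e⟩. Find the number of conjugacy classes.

The conjugacy classes (representative and size) are:
  [e] (size 1), [x³] (size 6), [x²yx²y] (size 3), [xyx³] (size 6), [yx³] (size 8).
Class equation: 1 + 6 + 3 + 6 + 8 = 24 = |G|. So G has 5 conjugacy classes.

Answer: 5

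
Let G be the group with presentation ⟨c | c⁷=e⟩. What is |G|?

G is generated by a single element, so G is cyclic. The relator gives c⁷ = e and no smaller power is forced to be e, so the 7 powers {c, e, c², c³, c⁴, c⁵, c⁶} are distinct. Hence |G| = 7.

Answer: 7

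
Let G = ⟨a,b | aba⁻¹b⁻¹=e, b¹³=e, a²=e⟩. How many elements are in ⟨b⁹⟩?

|⟨b⁹⟩| equals the order of b⁹. Compute successive powers until reaching e:
  (b⁹)¹ = b⁹, (b⁹)² = b⁵, (b⁹)³ = b, (b⁹)⁴ = b¹⁰, (b⁹)⁵ = b⁶, (b⁹)⁶ = b², (b⁹)⁷ = b¹¹, (b⁹)⁸ = b⁷, (b⁹)⁹ = b³, (b⁹)¹⁰ = b¹², (b⁹)¹¹ = b⁸, (b⁹)¹² = b⁴, (b⁹)¹³ = e.
The smallest positive k with (b⁹)ᵏ = e is 13, so |⟨b⁹⟩| = 13.

Answer: 13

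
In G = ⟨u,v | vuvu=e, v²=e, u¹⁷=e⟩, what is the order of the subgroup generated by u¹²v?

|⟨u¹²v⟩| equals the order of u¹²v. Compute successive powers until reaching e:
  (u¹²v)¹ = u¹²v, (u¹²v)² = e.
The smallest positive k with (u¹²v)ᵏ = e is 2, so |⟨u¹²v⟩| = 2.

Answer: 2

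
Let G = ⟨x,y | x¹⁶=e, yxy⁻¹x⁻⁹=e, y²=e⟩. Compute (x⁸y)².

Compute successive powers of (x⁸y), reducing at each step:
  (x⁸y)²: (x⁸y) · x⁸ = y;   y · y = e

Answer: e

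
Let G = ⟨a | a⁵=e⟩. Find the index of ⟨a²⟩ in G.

First find ord(a²) by computing successive powers:
  (a²)¹ = a², (a²)² = a⁴, (a²)³ = a, (a²)⁴ = a³, (a²)⁵ = e.
So |⟨a²⟩| = ord(a²) = 5. With |G| = 5, by Lagrange [G : ⟨a²⟩] = 5/5 = 1.

Answer: 1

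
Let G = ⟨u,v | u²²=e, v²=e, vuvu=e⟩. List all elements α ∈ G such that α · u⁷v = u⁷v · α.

⟨u⁷v⟩ ⊆ C_G(u⁷v) since powers of u⁷v commute with u⁷v; so |C_G(u⁷v)| ≥ |⟨u⁷v⟩| = 2.
By orbit–stabilizer, |C_G(u⁷v)| = |G| / |conj. class of u⁷v| = 44 / 11 = 4.
The 4 elements commuting with u⁷v are {e, u¹¹, u⁷v, u¹⁸v}.

Answer: {e, u¹¹, u⁷v, u¹⁸v}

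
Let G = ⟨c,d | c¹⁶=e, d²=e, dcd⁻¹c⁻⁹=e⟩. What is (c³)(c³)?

Compute (c³) · (c³) by multiplying left to right and reducing via the relations at each step:
  (c³) · c³ = c⁶

Answer: c⁶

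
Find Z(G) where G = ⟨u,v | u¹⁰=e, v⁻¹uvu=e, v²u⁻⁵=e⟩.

An element z ∈ Z(G) iff z commutes with every generator.
For example u⁵ is central: (u⁵)·u = u⁶ = u·(u⁵); (u⁵)·v = v⁻¹ = v·(u⁵).
Whereas u ∉ Z(G) since u·v = uv ≠ u⁴v⁻¹ = v·u.
Checking each of the 20 elements this way gives Z(G) = {e, u⁵}, of order 2.

Answer: {e, u⁵}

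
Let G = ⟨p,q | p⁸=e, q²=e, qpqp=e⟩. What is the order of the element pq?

Compute successive powers until reaching e:
  (pq)¹ = pq, (pq)² = e.
The smallest positive k with (pq)ᵏ = e is 2.

Answer: 2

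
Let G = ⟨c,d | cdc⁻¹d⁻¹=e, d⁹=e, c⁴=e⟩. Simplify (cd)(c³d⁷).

Compute (cd) · (c³d⁷) by multiplying left to right and reducing via the relations at each step:
  (cd) · c³ = d
  d · d⁷ = d⁸

Answer: d⁸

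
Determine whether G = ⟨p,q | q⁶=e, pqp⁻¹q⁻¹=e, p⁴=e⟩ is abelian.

Each pair of generators commutes: p·q = pq = q·p. Since the generators pairwise commute, every element of G commutes with every other, so G is abelian.

Answer: Yes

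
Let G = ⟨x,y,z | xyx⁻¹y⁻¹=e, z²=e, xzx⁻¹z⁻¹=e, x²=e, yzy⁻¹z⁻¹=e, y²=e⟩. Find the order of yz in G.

Compute successive powers until reaching e:
  (yz)¹ = yz, (yz)² = e.
The smallest positive k with (yz)ᵏ = e is 2.

Answer: 2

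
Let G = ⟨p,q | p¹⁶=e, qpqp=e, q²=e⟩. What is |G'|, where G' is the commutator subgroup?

G' = [G, G] is generated by all commutators. The generator-pair commutators are: [p, q] = p².
The subgroup they normally generate is {e, p², p⁴, p⁶, p⁸, p¹⁰, p¹², p¹⁴}, of order 8.
Check: |G/G'| = 32/8 = 4 is the order of the abelianisation.

Answer: 8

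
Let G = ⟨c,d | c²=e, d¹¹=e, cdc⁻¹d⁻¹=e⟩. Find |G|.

Enumerate words in the generators, reducing via the relations: the distinct elements are
  {c, d, e, cd, d², d³, d⁴, d⁵, d⁶, d⁷, d⁸, d⁹, cd², cd³, cd⁴, cd⁵, cd⁶, cd⁷, cd⁸, cd⁹, d¹⁰, cd¹⁰}.
No further products give new elements, so |G| = 22.

Answer: 22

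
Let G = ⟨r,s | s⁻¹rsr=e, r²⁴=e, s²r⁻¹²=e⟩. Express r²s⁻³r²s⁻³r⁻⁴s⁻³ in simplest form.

Multiply left to right, reducing at each step:
  (r²) · s⁻³ = r²s
  (r²s) · r² = s
  s · s⁻³ = r¹²
  (r¹²) · r⁻⁴ = r⁸
  (r⁸) · s⁻³ = r⁸s

Answer: r⁸s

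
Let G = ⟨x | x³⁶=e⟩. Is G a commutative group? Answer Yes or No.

G has a single generator, so G is cyclic and hence abelian.

Answer: Yes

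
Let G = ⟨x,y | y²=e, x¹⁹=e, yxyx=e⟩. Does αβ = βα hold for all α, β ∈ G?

x·y = xy but y·x = x¹⁸y, so x·y ≠ y·x and G is not abelian.

Answer: No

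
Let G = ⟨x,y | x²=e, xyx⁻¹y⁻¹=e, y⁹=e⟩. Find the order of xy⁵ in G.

Compute successive powers until reaching e:
  (xy⁵)¹ = xy⁵, (xy⁵)² = y, (xy⁵)³ = xy⁶, (xy⁵)⁴ = y², (xy⁵)⁵ = xy⁷, (xy⁵)⁶ = y³, (xy⁵)⁷ = xy⁸, (xy⁵)⁸ = y⁴, (xy⁵)⁹ = x, (xy⁵)¹⁰ = y⁵, (xy⁵)¹¹ = xy, (xy⁵)¹² = y⁶, (xy⁵)¹³ = xy², (xy⁵)¹⁴ = y⁷, (xy⁵)¹⁵ = xy³, (xy⁵)¹⁶ = y⁸, (xy⁵)¹⁷ = xy⁴, (xy⁵)¹⁸ = e.
The smallest positive k with (xy⁵)ᵏ = e is 18.

Answer: 18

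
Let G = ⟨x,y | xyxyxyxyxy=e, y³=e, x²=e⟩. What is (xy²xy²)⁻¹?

The order of (xy²xy²) is 5 (smallest k with (xy²xy²)ᵏ = e), so (xy²xy²)⁻¹ = (xy²xy²)⁴ = yxyx.
Check: (xy²xy²) · (yxyx) → (xy²xy²) · y = xy²x;   (xy²x) · x = xy²;   (xy²) · y = x;   x · x = e, giving e as required.

Answer: yxyx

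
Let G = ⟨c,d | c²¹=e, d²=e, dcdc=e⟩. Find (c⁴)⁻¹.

The order of (c⁴) is 21 (smallest k with (c⁴)ᵏ = e), so (c⁴)⁻¹ = (c⁴)²⁰ = c¹⁷.
Check: (c⁴) · (c¹⁷) → (c⁴) · c¹⁷ = e, giving e as required.

Answer: c¹⁷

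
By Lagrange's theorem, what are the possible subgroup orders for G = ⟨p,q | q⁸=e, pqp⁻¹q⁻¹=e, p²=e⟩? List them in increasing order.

|G| = 16 = 2⁴. By Lagrange's theorem the order of any subgroup divides 16; the divisors of 16 are 1, 2, 4, 8, 16.

Answer: 1, 2, 4, 8, 16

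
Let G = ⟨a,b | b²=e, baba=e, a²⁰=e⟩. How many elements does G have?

Enumerate words in the generators, reducing via the relations: the distinct elements are
  {a, b, e, ab, a², a³, a⁴, a⁵, a⁶, a⁷, a⁸, a⁹, a²b, a³b, a¹², a¹³, a¹¹, a¹⁰, a¹⁴, a¹⁵, a¹⁶, a¹⁷, a¹⁸, a¹⁹, a⁴b, a⁵b, a⁶b, a⁷b, a⁸b, a⁹b, a¹²b, a¹³b, a¹¹b, a¹⁰b, a¹⁴b, a¹⁵b, a¹⁶b, a¹⁷b, a¹⁸b, a¹⁹b}.
No further products give new elements, so |G| = 40.

Answer: 40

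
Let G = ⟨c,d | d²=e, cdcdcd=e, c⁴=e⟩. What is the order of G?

Enumerate words in the generators, reducing via the relations: the distinct elements are
  {c, d, e, cd, c², c³, dc, cdc, c²d, c³d, dc², dc³, cdc², cdc³, c²dc, c³dc, dc²d, cdc²d, c²dc², c²dc³, c³dc², c³dc³, c²dc²d, c³dc²d}.
No further products give new elements, so |G| = 24.

Answer: 24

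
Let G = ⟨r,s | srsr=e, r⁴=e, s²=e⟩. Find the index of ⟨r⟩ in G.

First find ord(r) by computing successive powers:
  r¹ = r, r² = r², r³ = r³, r⁴ = e.
So |⟨r⟩| = ord(r) = 4. With |G| = 8, by Lagrange [G : ⟨r⟩] = 8/4 = 2.

Answer: 2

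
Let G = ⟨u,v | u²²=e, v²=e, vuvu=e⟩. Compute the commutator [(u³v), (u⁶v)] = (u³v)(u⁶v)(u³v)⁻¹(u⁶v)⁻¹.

[(u³v), (u⁶v)] = (u³v)·(u⁶v)·(u³v)⁻¹·(u⁶v)⁻¹.
  (u³v) · (u⁶v) = u¹⁹
  (u¹⁹) · (u³v) = v
  v · (u⁶v) = u¹⁶

Answer: u¹⁶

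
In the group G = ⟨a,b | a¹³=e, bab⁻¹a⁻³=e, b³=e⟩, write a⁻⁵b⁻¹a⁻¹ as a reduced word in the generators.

Multiply left to right, reducing at each step:
  (a⁸) · b⁻¹ = a⁸b²
  (a⁸b²) · a⁻¹ = a¹²b²

Answer: a¹²b²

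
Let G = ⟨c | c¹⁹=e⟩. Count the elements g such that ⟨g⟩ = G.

G is cyclic of order 19. An element generates G iff its order is 19, and a cyclic group of order 19 has exactly φ(19) = 18 such elements.

Answer: 18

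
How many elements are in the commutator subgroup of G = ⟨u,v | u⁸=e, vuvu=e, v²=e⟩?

G' = [G, G] is generated by all commutators. The generator-pair commutators are: [u, v] = u².
The subgroup they normally generate is {e, u², u⁴, u⁶}, of order 4.
Check: |G/G'| = 16/4 = 4 is the order of the abelianisation.

Answer: 4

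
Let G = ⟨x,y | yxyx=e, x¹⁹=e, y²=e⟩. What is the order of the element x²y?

Compute successive powers until reaching e:
  (x²y)¹ = x²y, (x²y)² = e.
The smallest positive k with (x²y)ᵏ = e is 2.

Answer: 2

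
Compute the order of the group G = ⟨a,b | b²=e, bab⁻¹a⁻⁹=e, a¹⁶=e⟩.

Enumerate words in the generators, reducing via the relations: the distinct elements are
  {a, b, e, ab, a², a³, a⁴, a⁵, a⁶, a⁷, a⁸, a⁹, a²b, a³b, a¹², a¹³, a¹¹, a¹⁰, a¹⁴, a¹⁵, a⁴b, a⁵b, a⁶b, a⁷b, a⁸b, a⁹b, a¹²b, a¹³b, a¹¹b, a¹⁰b, a¹⁴b, a¹⁵b}.
No further products give new elements, so |G| = 32.

Answer: 32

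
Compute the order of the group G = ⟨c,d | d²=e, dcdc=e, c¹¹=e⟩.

Enumerate words in the generators, reducing via the relations: the distinct elements are
  {c, d, e, cd, c², c³, c⁴, c⁵, c⁶, c⁷, c⁸, c⁹, c²d, c³d, c¹⁰, c⁴d, c⁵d, c⁶d, c⁷d, c⁸d, c⁹d, c¹⁰d}.
No further products give new elements, so |G| = 22.

Answer: 22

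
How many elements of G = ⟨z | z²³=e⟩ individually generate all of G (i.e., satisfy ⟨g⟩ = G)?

G is cyclic of order 23. An element generates G iff its order is 23, and a cyclic group of order 23 has exactly φ(23) = 22 such elements.

Answer: 22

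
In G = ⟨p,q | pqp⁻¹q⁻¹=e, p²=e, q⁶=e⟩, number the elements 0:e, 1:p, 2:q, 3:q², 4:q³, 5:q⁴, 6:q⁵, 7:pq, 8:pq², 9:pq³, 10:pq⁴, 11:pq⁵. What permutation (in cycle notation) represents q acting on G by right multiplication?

(0 2 3 4 5 6)(1 7 8 9 10 11)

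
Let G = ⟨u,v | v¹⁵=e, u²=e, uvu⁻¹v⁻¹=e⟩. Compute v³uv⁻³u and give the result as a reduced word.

Multiply left to right, reducing at each step:
  (v³) · u = uv³
  (uv³) · v⁻³ = u
  u · u = e

Answer: e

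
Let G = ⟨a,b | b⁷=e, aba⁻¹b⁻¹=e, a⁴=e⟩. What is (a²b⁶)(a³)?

Compute (a²b⁶) · (a³) by multiplying left to right and reducing via the relations at each step:
  (a²b⁶) · a³ = ab⁶

Answer: ab⁶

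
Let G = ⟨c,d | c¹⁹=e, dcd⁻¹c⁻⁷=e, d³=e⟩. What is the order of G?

Enumerate words in the generators, reducing via the relations: the distinct elements are
  {c, d, e, cd, c², c³, c⁴, c⁵, c⁶, c⁷, c⁸, c⁹, d², cd², c²d, c³d, c¹², c¹³, c¹¹, c¹⁰, c¹⁴, c¹⁵, c¹⁶, c¹⁷, c¹⁸, c⁴d, c⁵d, c⁶d, c⁷d, c⁸d, c⁹d, c²d², c³d², c¹²d, c¹³d, c¹¹d, c¹⁰d, c¹⁴d, c¹⁵d, c¹⁶d, c¹⁷d, c¹⁸d, c⁴d², c⁵d², c⁶d², c⁷d², c⁸d², c⁹d², c¹²d², c¹³d², c¹¹d², c¹⁰d², c¹⁴d², c¹⁵d², c¹⁶d², c¹⁷d², c¹⁸d²}.
No further products give new elements, so |G| = 57.

Answer: 57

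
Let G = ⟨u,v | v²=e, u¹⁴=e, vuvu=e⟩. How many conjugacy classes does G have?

The conjugacy classes (representative and size) are:
  [e] (size 1), [u¹³] (size 2), [u²] (size 2), [u³] (size 2), [u¹⁰] (size 2), [u⁵] (size 2), [u⁸] (size 2), [u⁷] (size 1), [u⁶v] (size 7), [u⁹v] (size 7).
Class equation: 1 + 2 + 2 + 2 + 2 + 2 + 2 + 1 + 7 + 7 = 28 = |G|. So G has 10 conjugacy classes.

Answer: 10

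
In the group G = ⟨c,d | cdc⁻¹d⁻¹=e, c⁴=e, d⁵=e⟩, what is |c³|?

Compute successive powers until reaching e:
  (c³)¹ = c³, (c³)² = c², (c³)³ = c, (c³)⁴ = e.
The smallest positive k with (c³)ᵏ = e is 4.

Answer: 4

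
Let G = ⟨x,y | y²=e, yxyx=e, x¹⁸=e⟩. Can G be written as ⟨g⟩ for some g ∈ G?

Every cyclic group is abelian. But x·y = xy while y·x = x¹⁷y, so x·y ≠ y·x and G is not abelian. Hence G is not cyclic.

Answer: No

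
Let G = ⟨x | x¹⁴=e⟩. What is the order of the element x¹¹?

Compute successive powers until reaching e:
  (x¹¹)¹ = x¹¹, (x¹¹)² = x⁸, (x¹¹)³ = x⁵, (x¹¹)⁴ = x², (x¹¹)⁵ = x¹³, (x¹¹)⁶ = x¹⁰, (x¹¹)⁷ = x⁷, (x¹¹)⁸ = x⁴, (x¹¹)⁹ = x, (x¹¹)¹⁰ = x¹², (x¹¹)¹¹ = x⁹, (x¹¹)¹² = x⁶, (x¹¹)¹³ = x³, (x¹¹)¹⁴ = e.
The smallest positive k with (x¹¹)ᵏ = e is 14.

Answer: 14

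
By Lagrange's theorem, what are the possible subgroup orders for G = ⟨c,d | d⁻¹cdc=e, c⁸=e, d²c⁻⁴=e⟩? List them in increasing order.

|G| = 16 = 2⁴. By Lagrange's theorem the order of any subgroup divides 16; the divisors of 16 are 1, 2, 4, 8, 16.

Answer: 1, 2, 4, 8, 16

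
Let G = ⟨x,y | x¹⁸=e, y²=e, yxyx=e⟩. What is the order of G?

Enumerate words in the generators, reducing via the relations: the distinct elements are
  {e, x, y, xy, x², x³, x⁴, x⁵, x⁶, x⁷, x⁸, x⁹, x²y, x³y, x¹², x¹³, x¹¹, x¹⁰, x¹⁴, x¹⁵, x¹⁶, x¹⁷, x⁴y, x⁵y, x⁶y, x⁷y, x⁸y, x⁹y, x¹²y, x¹³y, x¹¹y, x¹⁰y, x¹⁴y, x¹⁵y, x¹⁶y, x¹⁷y}.
No further products give new elements, so |G| = 36.

Answer: 36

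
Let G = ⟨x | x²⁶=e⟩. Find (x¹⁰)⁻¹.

The order of (x¹⁰) is 13 (smallest k with (x¹⁰)ᵏ = e), so (x¹⁰)⁻¹ = (x¹⁰)¹² = x¹⁶.
Check: (x¹⁰) · (x¹⁶) → (x¹⁰) · x¹⁶ = e, giving e as required.

Answer: x¹⁶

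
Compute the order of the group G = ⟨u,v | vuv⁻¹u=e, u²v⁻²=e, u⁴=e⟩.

Enumerate words in the generators, reducing via the relations: the distinct elements are
  {e, u, v, uv, u², u³, v⁻¹, uv⁻¹}.
No further products give new elements, so |G| = 8.

Answer: 8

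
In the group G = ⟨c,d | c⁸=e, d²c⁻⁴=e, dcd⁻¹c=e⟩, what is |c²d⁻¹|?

Compute successive powers until reaching e:
  (c²d⁻¹)¹ = c²d⁻¹, (c²d⁻¹)² = c⁴, (c²d⁻¹)³ = c²d, (c²d⁻¹)⁴ = e.
The smallest positive k with (c²d⁻¹)ᵏ = e is 4.

Answer: 4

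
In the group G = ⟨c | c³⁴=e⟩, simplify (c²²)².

Compute successive powers of (c²²), reducing at each step:
  (c²²)²: (c²²) · c²² = c¹⁰

Answer: c¹⁰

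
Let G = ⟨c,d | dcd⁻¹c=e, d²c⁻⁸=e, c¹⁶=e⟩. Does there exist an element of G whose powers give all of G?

Every cyclic group is abelian. But c·d = cd while d·c = c⁷d⁻¹, so c·d ≠ d·c and G is not abelian. Hence G is not cyclic.

Answer: No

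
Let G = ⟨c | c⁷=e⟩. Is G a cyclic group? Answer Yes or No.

|G| = 7. The element c has order 7 (its powers give 7 distinct elements), so ⟨c⟩ = G and G is cyclic.

Answer: Yes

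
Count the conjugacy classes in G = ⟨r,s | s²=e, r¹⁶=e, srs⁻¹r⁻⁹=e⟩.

The conjugacy classes (representative and size) are:
  [e] (size 1), [r⁹] (size 2), [r²] (size 1), [r³] (size 2), [r⁴] (size 1), [r¹³] (size 2), [r⁶] (size 1), [r¹⁵] (size 2), [r⁸] (size 1), [r¹⁰] (size 1), [r¹²] (size 1), [r¹⁴] (size 1), [s] (size 2), [rs] (size 2), [r²s] (size 2), [r¹¹s] (size 2), [r⁴s] (size 2), [r¹³s] (size 2), [r¹⁴s] (size 2), [r¹⁵s] (size 2).
Class equation: 1 + 2 + 1 + 2 + 1 + 2 + 1 + 2 + 1 + 1 + 1 + 1 + 2 + 2 + 2 + 2 + 2 + 2 + 2 + 2 = 32 = |G|. So G has 20 conjugacy classes.

Answer: 20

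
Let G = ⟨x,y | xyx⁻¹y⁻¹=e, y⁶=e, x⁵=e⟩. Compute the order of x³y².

Compute successive powers until reaching e:
  (x³y²)¹ = x³y², (x³y²)² = xy⁴, (x³y²)³ = x⁴, (x³y²)⁴ = x²y², (x³y²)⁵ = y⁴, (x³y²)⁶ = x³, (x³y²)⁷ = xy², (x³y²)⁸ = x⁴y⁴, (x³y²)⁹ = x², (x³y²)¹⁰ = y², (x³y²)¹¹ = x³y⁴, (x³y²)¹² = x, (x³y²)¹³ = x⁴y², (x³y²)¹⁴ = x²y⁴, (x³y²)¹⁵ = e.
The smallest positive k with (x³y²)ᵏ = e is 15.

Answer: 15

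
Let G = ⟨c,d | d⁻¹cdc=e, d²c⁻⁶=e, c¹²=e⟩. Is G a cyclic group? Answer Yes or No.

Every cyclic group is abelian. But c·d = cd while d·c = c⁵d⁻¹, so c·d ≠ d·c and G is not abelian. Hence G is not cyclic.

Answer: No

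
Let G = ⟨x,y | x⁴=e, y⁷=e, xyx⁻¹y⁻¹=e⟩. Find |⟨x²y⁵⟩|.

|⟨x²y⁵⟩| equals the order of x²y⁵. Compute successive powers until reaching e:
  (x²y⁵)¹ = x²y⁵, (x²y⁵)² = y³, (x²y⁵)³ = x²y, (x²y⁵)⁴ = y⁶, (x²y⁵)⁵ = x²y⁴, (x²y⁵)⁶ = y², (x²y⁵)⁷ = x², (x²y⁵)⁸ = y⁵, (x²y⁵)⁹ = x²y³, (x²y⁵)¹⁰ = y, (x²y⁵)¹¹ = x²y⁶, (x²y⁵)¹² = y⁴, (x²y⁵)¹³ = x²y², (x²y⁵)¹⁴ = e.
The smallest positive k with (x²y⁵)ᵏ = e is 14, so |⟨x²y⁵⟩| = 14.

Answer: 14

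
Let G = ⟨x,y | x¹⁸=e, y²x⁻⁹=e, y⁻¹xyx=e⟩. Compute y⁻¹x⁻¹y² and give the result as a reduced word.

Multiply left to right, reducing at each step:
  (y⁻¹) · x⁻¹ = xy⁻¹
  (xy⁻¹) · y² = xy

Answer: xy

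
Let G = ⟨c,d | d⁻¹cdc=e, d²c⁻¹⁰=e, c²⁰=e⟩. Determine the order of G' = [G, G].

G' = [G, G] is generated by all commutators. The generator-pair commutators are: [c, d] = c².
The subgroup they normally generate is {e, c², c⁴, c⁶, c⁸, c¹⁰, c¹², c¹⁴, c¹⁶, c¹⁸}, of order 10.
Check: |G/G'| = 40/10 = 4 is the order of the abelianisation.

Answer: 10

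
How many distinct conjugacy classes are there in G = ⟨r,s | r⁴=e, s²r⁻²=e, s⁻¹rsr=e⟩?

The conjugacy classes (representative and size) are:
  [e] (size 1), [r³] (size 2), [r²] (size 1), [s⁻¹] (size 2), [rs⁻¹] (size 2).
Class equation: 1 + 2 + 1 + 2 + 2 = 8 = |G|. So G has 5 conjugacy classes.

Answer: 5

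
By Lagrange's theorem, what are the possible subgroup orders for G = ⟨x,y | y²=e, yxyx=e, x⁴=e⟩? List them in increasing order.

|G| = 8 = 2³. By Lagrange's theorem the order of any subgroup divides 8; the divisors of 8 are 1, 2, 4, 8.

Answer: 1, 2, 4, 8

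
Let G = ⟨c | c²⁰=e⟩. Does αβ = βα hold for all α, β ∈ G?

G has a single generator, so G is cyclic and hence abelian.

Answer: Yes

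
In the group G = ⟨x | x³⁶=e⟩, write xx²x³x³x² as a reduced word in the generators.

Multiply left to right, reducing at each step:
  x · x² = x³
  (x³) · x³ = x⁶
  (x⁶) · x³ = x⁹
  (x⁹) · x² = x¹¹

Answer: x¹¹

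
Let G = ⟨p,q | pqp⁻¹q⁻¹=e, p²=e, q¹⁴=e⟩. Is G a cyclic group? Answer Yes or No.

|G| = 28, but the maximum element order in G is 14 < 28. No single element generates all of G, so G is not cyclic.

Answer: No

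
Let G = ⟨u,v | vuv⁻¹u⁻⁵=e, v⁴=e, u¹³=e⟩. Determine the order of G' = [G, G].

G' = [G, G] is generated by all commutators. The generator-pair commutators are: [u, v] = u⁹.
The subgroup they normally generate is {e, u, u², u³, u⁴, u⁵, u⁶, u⁷, u⁸, u⁹, u¹⁰, u¹¹, u¹²}, of order 13.
Check: |G/G'| = 52/13 = 4 is the order of the abelianisation.

Answer: 13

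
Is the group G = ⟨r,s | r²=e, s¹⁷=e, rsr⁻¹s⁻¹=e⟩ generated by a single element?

|G| = 34. The element rs has order 34 (its powers give 34 distinct elements), so ⟨rs⟩ = G and G is cyclic.

Answer: Yes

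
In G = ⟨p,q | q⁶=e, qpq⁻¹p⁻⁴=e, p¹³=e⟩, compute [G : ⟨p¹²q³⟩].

First find ord(p¹²q³) by computing successive powers:
  (p¹²q³)¹ = p¹²q³, (p¹²q³)² = e.
So |⟨p¹²q³⟩| = ord(p¹²q³) = 2. With |G| = 78, by Lagrange [G : ⟨p¹²q³⟩] = 78/2 = 39.

Answer: 39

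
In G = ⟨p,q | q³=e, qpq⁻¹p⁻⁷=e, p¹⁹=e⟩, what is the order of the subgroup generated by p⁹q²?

|⟨p⁹q²⟩| equals the order of p⁹q². Compute successive powers until reaching e:
  (p⁹q²)¹ = p⁹q², (p⁹q²)² = p¹³q, (p⁹q²)³ = e.
The smallest positive k with (p⁹q²)ᵏ = e is 3, so |⟨p⁹q²⟩| = 3.

Answer: 3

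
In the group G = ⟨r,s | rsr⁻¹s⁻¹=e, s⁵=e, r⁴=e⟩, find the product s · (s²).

Compute s · (s²) by multiplying left to right and reducing via the relations at each step:
  s · s² = s³

Answer: s³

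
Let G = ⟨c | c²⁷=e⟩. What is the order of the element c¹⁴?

Compute successive powers until reaching e:
  (c¹⁴)¹ = c¹⁴, (c¹⁴)² = c, (c¹⁴)³ = c¹⁵, (c¹⁴)⁴ = c², (c¹⁴)⁵ = c¹⁶, (c¹⁴)⁶ = c³, (c¹⁴)⁷ = c¹⁷, (c¹⁴)⁸ = c⁴, (c¹⁴)⁹ = c¹⁸, (c¹⁴)¹⁰ = c⁵, (c¹⁴)¹¹ = c¹⁹, (c¹⁴)¹² = c⁶, (c¹⁴)¹³ = c²⁰, (c¹⁴)¹⁴ = c⁷, (c¹⁴)¹⁵ = c²¹, (c¹⁴)¹⁶ = c⁸, (c¹⁴)¹⁷ = c²², (c¹⁴)¹⁸ = c⁹, (c¹⁴)¹⁹ = c²³, (c¹⁴)²⁰ = c¹⁰, (c¹⁴)²¹ = c²⁴, (c¹⁴)²² = c¹¹, (c¹⁴)²³ = c²⁵, (c¹⁴)²⁴ = c¹², (c¹⁴)²⁵ = c²⁶, (c¹⁴)²⁶ = c¹³, (c¹⁴)²⁷ = e.
The smallest positive k with (c¹⁴)ᵏ = e is 27.

Answer: 27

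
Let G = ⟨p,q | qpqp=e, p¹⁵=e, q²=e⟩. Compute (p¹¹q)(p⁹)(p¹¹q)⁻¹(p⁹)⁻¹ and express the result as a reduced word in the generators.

[(p¹¹q), (p⁹)] = (p¹¹q)·(p⁹)·(p¹¹q)⁻¹·(p⁹)⁻¹.
  (p¹¹q) · (p⁹) = p²q
  (p²q) · (p¹¹q) = p⁶
  (p⁶) · (p⁶) = p¹²

Answer: p¹²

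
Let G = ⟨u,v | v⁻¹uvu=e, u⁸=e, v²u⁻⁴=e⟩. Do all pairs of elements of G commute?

u·v = uv but v·u = u³v⁻¹, so u·v ≠ v·u and G is not abelian.

Answer: No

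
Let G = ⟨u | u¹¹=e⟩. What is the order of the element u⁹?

Compute successive powers until reaching e:
  (u⁹)¹ = u⁹, (u⁹)² = u⁷, (u⁹)³ = u⁵, (u⁹)⁴ = u³, (u⁹)⁵ = u, (u⁹)⁶ = u¹⁰, (u⁹)⁷ = u⁸, (u⁹)⁸ = u⁶, (u⁹)⁹ = u⁴, (u⁹)¹⁰ = u², (u⁹)¹¹ = e.
The smallest positive k with (u⁹)ᵏ = e is 11.

Answer: 11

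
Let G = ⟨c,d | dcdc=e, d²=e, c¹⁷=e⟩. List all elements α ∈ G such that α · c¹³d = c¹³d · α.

⟨c¹³d⟩ ⊆ C_G(c¹³d) since powers of c¹³d commute with c¹³d; so |C_G(c¹³d)| ≥ |⟨c¹³d⟩| = 2.
By orbit–stabilizer, |C_G(c¹³d)| = |G| / |conj. class of c¹³d| = 34 / 17 = 2.
The 2 elements commuting with c¹³d are {e, c¹³d}.

Answer: {e, c¹³d}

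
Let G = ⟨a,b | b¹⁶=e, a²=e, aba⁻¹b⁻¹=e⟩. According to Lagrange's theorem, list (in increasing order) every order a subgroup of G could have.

|G| = 32 = 2⁵. By Lagrange's theorem the order of any subgroup divides 32; the divisors of 32 are 1, 2, 4, 8, 16, 32.

Answer: 1, 2, 4, 8, 16, 32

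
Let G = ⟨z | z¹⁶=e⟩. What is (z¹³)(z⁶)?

Compute (z¹³) · (z⁶) by multiplying left to right and reducing via the relations at each step:
  (z¹³) · z⁶ = z³

Answer: z³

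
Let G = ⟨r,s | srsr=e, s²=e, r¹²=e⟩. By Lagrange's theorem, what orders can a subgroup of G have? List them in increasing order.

|G| = 24 = 2³ · 3. By Lagrange's theorem the order of any subgroup divides 24; the divisors of 24 are 1, 2, 3, 4, 6, 8, 12, 24.

Answer: 1, 2, 3, 4, 6, 8, 12, 24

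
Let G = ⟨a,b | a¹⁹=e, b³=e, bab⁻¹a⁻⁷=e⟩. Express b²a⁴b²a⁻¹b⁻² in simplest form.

Multiply left to right, reducing at each step:
  (b²) · a⁴ = a⁶b²
  (a⁶b²) · b² = a⁶b
  (a⁶b) · a⁻¹ = a¹⁸b
  (a¹⁸b) · b⁻² = a¹⁸b²

Answer: a¹⁸b²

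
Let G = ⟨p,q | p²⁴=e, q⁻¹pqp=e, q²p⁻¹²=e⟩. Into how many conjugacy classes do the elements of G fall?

The conjugacy classes (representative and size) are:
  [e] (size 1), [p] (size 2), [p²] (size 2), [p³] (size 2), [p⁴] (size 2), [p⁵] (size 2), [p¹⁸] (size 2), [p⁷] (size 2), [p¹⁶] (size 2), [p¹⁵] (size 2), [p¹⁴] (size 2), [p¹³] (size 2), [p¹²] (size 1), [p⁶q] (size 12), [p⁵q⁻¹] (size 12).
Class equation: 1 + 2 + 2 + 2 + 2 + 2 + 2 + 2 + 2 + 2 + 2 + 2 + 1 + 12 + 12 = 48 = |G|. So G has 15 conjugacy classes.

Answer: 15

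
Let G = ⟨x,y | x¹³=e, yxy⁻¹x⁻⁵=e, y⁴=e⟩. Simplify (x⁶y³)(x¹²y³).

Compute (x⁶y³) · (x¹²y³) by multiplying left to right and reducing via the relations at each step:
  (x⁶y³) · x¹² = x¹¹y³
  (x¹¹y³) · y³ = x¹¹y²

Answer: x¹¹y²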